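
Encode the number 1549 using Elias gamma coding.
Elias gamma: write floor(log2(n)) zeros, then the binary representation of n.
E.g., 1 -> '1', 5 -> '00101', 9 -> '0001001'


num_bits = floor(log2(1549)) + 1 = 11
leading_zeros = num_bits - 1 = 10
binary(1549) = 11000001101

Elias gamma(1549) = '0000000000' + '11000001101' = 000000000011000001101 (21 bits)


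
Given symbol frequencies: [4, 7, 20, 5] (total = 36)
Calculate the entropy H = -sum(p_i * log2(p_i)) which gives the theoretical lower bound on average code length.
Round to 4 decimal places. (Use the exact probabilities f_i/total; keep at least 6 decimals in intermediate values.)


Per-symbol terms -p_i * log2(p_i) with p_i = f_i/36:
  p = 4/36 = 0.111111: log2(p) = -3.169925, -p*log2(p) = 0.352214
  p = 7/36 = 0.194444: log2(p) = -2.362570, -p*log2(p) = 0.459389
  p = 20/36 = 0.555556: log2(p) = -0.847997, -p*log2(p) = 0.471109
  p = 5/36 = 0.138889: log2(p) = -2.847997, -p*log2(p) = 0.395555
H = 0.352214 + 0.459389 + 0.471109 + 0.395555 = 1.678267

H = 1.6783 bits/symbol


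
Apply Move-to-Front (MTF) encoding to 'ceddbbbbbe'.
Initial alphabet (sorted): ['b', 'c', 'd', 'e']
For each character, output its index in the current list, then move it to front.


MTF encoding:
'c': index 1 in ['b', 'c', 'd', 'e'] -> ['c', 'b', 'd', 'e']
'e': index 3 in ['c', 'b', 'd', 'e'] -> ['e', 'c', 'b', 'd']
'd': index 3 in ['e', 'c', 'b', 'd'] -> ['d', 'e', 'c', 'b']
'd': index 0 in ['d', 'e', 'c', 'b'] -> ['d', 'e', 'c', 'b']
'b': index 3 in ['d', 'e', 'c', 'b'] -> ['b', 'd', 'e', 'c']
'b': index 0 in ['b', 'd', 'e', 'c'] -> ['b', 'd', 'e', 'c']
'b': index 0 in ['b', 'd', 'e', 'c'] -> ['b', 'd', 'e', 'c']
'b': index 0 in ['b', 'd', 'e', 'c'] -> ['b', 'd', 'e', 'c']
'b': index 0 in ['b', 'd', 'e', 'c'] -> ['b', 'd', 'e', 'c']
'e': index 2 in ['b', 'd', 'e', 'c'] -> ['e', 'b', 'd', 'c']


Output: [1, 3, 3, 0, 3, 0, 0, 0, 0, 2]


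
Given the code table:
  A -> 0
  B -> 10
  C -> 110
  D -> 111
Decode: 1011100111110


Decoding:
10 -> B
111 -> D
0 -> A
0 -> A
111 -> D
110 -> C


Result: BDAADC


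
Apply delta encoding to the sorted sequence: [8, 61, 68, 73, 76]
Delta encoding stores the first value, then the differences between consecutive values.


First value: 8
Deltas:
  61 - 8 = 53
  68 - 61 = 7
  73 - 68 = 5
  76 - 73 = 3


Delta encoded: [8, 53, 7, 5, 3]


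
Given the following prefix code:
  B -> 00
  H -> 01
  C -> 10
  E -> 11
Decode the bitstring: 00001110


Decoding step by step:
Bits 00 -> B
Bits 00 -> B
Bits 11 -> E
Bits 10 -> C


Decoded message: BBEC


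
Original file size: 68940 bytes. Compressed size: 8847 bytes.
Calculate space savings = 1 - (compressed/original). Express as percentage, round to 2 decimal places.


ratio = compressed/original = 8847/68940 = 0.128329
savings = 1 - ratio = 1 - 0.128329 = 0.871671
as a percentage: 0.871671 * 100 = 87.17%

Space savings = 1 - 8847/68940 = 87.17%


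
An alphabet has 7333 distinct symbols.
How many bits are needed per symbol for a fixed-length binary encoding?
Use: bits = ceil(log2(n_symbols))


log2(7333) = 12.8402
Bracket: 2^12 = 4096 < 7333 <= 2^13 = 8192
So ceil(log2(7333)) = 13

bits = ceil(log2(7333)) = ceil(12.8402) = 13 bits


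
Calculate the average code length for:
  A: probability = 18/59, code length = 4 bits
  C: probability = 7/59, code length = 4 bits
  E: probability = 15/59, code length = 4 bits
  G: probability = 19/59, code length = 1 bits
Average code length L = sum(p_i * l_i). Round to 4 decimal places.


Weighted contributions p_i * l_i:
  A: (18/59) * 4 = 72/59
  C: (7/59) * 4 = 28/59
  E: (15/59) * 4 = 60/59
  G: (19/59) * 1 = 19/59
Sum = (72 + 28 + 60 + 19)/59 = 179/59

L = 179/59 = 3.0339 bits/symbol


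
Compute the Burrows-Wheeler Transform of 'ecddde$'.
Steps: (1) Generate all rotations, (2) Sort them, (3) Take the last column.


Rotations (sorted):
  0: $ecddde -> last char: e
  1: cddde$e -> last char: e
  2: ddde$ec -> last char: c
  3: dde$ecd -> last char: d
  4: de$ecdd -> last char: d
  5: e$ecddd -> last char: d
  6: ecddde$ -> last char: $


BWT = eecddd$


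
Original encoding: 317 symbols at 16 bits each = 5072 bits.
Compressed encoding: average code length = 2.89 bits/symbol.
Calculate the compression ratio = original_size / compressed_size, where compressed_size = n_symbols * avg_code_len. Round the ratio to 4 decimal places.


original_size = n_symbols * orig_bits = 317 * 16 = 5072 bits
compressed_size = n_symbols * avg_code_len = 317 * 2.89 = 916.13 bits
ratio = original_size / compressed_size = 5072 / 916.13 = 5.5363

Compression ratio = 5.5363


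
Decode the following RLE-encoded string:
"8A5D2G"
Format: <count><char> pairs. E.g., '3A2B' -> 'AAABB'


Expanding each <count><char> pair:
  8A -> 'AAAAAAAA'
  5D -> 'DDDDD'
  2G -> 'GG'

Decoded = AAAAAAAADDDDDGG


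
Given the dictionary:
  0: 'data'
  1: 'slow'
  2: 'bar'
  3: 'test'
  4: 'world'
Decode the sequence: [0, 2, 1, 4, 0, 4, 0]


Look up each index in the dictionary:
  0 -> 'data'
  2 -> 'bar'
  1 -> 'slow'
  4 -> 'world'
  0 -> 'data'
  4 -> 'world'
  0 -> 'data'

Decoded: "data bar slow world data world data"


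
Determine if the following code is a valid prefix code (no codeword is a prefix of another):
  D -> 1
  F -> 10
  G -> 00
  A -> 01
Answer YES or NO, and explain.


Checking each pair (does one codeword prefix another?):
  D='1' vs F='10': prefix -- VIOLATION

NO -- this is NOT a valid prefix code. D (1) is a prefix of F (10).


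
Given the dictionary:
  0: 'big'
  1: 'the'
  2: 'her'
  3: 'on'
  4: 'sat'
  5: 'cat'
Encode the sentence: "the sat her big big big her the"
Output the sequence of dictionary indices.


Look up each word in the dictionary:
  'the' -> 1
  'sat' -> 4
  'her' -> 2
  'big' -> 0
  'big' -> 0
  'big' -> 0
  'her' -> 2
  'the' -> 1

Encoded: [1, 4, 2, 0, 0, 0, 2, 1]


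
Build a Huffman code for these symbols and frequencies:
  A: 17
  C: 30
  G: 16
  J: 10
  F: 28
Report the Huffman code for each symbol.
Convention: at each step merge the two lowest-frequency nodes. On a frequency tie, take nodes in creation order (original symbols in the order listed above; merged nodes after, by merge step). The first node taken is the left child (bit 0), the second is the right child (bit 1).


Huffman tree construction:
Step 1: Merge J(10) + G(16) = 26
Step 2: Merge A(17) + (J+G)(26) = 43
Step 3: Merge F(28) + C(30) = 58
Step 4: Merge (A+(J+G))(43) + (F+C)(58) = 101
Read each symbol's code off the tree from the root (left child = 0, right child = 1).

Codes:
  A: 00 (length 2)
  C: 11 (length 2)
  G: 011 (length 3)
  J: 010 (length 3)
  F: 10 (length 2)
Average code length: 228/101 = 2.2574 bits/symbol


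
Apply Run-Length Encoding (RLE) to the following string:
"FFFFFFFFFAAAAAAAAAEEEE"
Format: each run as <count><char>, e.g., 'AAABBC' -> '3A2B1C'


Scanning runs left to right:
  i=0: run of 'F' x 9 -> '9F'
  i=9: run of 'A' x 9 -> '9A'
  i=18: run of 'E' x 4 -> '4E'

RLE = 9F9A4E


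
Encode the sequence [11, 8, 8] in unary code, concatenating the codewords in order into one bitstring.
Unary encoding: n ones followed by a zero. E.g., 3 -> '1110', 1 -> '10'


Encode each number as n ones followed by a terminating 0:
  11 -> 111111111110 (12 bits)
  8 -> 111111110 (9 bits)
  8 -> 111111110 (9 bits)
Total length = 12 + 9 + 9 = 30 bits.

Unary([11, 8, 8]) = 111111111110111111110111111110 (30 bits)


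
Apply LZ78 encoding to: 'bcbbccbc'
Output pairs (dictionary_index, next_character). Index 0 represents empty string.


LZ78 encoding steps:
Dictionary: {0: ''}
Step 1: w='' (idx 0), next='b' -> output (0, 'b'), add 'b' as idx 1
Step 2: w='' (idx 0), next='c' -> output (0, 'c'), add 'c' as idx 2
Step 3: w='b' (idx 1), next='b' -> output (1, 'b'), add 'bb' as idx 3
Step 4: w='c' (idx 2), next='c' -> output (2, 'c'), add 'cc' as idx 4
Step 5: w='b' (idx 1), next='c' -> output (1, 'c'), add 'bc' as idx 5


Encoded: [(0, 'b'), (0, 'c'), (1, 'b'), (2, 'c'), (1, 'c')]


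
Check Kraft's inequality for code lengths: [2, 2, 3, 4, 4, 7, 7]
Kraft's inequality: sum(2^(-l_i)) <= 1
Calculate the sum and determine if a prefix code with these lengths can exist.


Sum = 2^(-2) + 2^(-2) + 2^(-3) + 2^(-4) + 2^(-4) + 2^(-7) + 2^(-7)
    = 0.25 + 0.25 + 0.125 + 0.0625 + 0.0625 + 0.0078125 + 0.0078125
    = 98/128 = 0.765625
Since 0.765625 <= 1, Kraft's inequality IS satisfied.
A prefix code with these lengths CAN exist.

Kraft sum = 0.765625. Satisfied.


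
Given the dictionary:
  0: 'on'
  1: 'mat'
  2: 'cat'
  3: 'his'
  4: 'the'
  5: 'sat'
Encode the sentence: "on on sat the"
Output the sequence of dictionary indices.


Look up each word in the dictionary:
  'on' -> 0
  'on' -> 0
  'sat' -> 5
  'the' -> 4

Encoded: [0, 0, 5, 4]


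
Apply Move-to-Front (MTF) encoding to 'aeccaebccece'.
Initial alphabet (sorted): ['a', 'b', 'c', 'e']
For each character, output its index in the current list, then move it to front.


MTF encoding:
'a': index 0 in ['a', 'b', 'c', 'e'] -> ['a', 'b', 'c', 'e']
'e': index 3 in ['a', 'b', 'c', 'e'] -> ['e', 'a', 'b', 'c']
'c': index 3 in ['e', 'a', 'b', 'c'] -> ['c', 'e', 'a', 'b']
'c': index 0 in ['c', 'e', 'a', 'b'] -> ['c', 'e', 'a', 'b']
'a': index 2 in ['c', 'e', 'a', 'b'] -> ['a', 'c', 'e', 'b']
'e': index 2 in ['a', 'c', 'e', 'b'] -> ['e', 'a', 'c', 'b']
'b': index 3 in ['e', 'a', 'c', 'b'] -> ['b', 'e', 'a', 'c']
'c': index 3 in ['b', 'e', 'a', 'c'] -> ['c', 'b', 'e', 'a']
'c': index 0 in ['c', 'b', 'e', 'a'] -> ['c', 'b', 'e', 'a']
'e': index 2 in ['c', 'b', 'e', 'a'] -> ['e', 'c', 'b', 'a']
'c': index 1 in ['e', 'c', 'b', 'a'] -> ['c', 'e', 'b', 'a']
'e': index 1 in ['c', 'e', 'b', 'a'] -> ['e', 'c', 'b', 'a']


Output: [0, 3, 3, 0, 2, 2, 3, 3, 0, 2, 1, 1]


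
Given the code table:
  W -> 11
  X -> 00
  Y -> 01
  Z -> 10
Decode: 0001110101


Decoding:
00 -> X
01 -> Y
11 -> W
01 -> Y
01 -> Y


Result: XYWYY


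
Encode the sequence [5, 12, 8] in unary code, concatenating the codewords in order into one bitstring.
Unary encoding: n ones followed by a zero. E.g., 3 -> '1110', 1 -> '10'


Encode each number as n ones followed by a terminating 0:
  5 -> 111110 (6 bits)
  12 -> 1111111111110 (13 bits)
  8 -> 111111110 (9 bits)
Total length = 6 + 13 + 9 = 28 bits.

Unary([5, 12, 8]) = 1111101111111111110111111110 (28 bits)


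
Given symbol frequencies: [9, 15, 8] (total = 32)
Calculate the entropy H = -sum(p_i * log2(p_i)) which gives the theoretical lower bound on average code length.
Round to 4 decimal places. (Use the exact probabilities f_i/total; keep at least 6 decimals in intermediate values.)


Per-symbol terms -p_i * log2(p_i) with p_i = f_i/32:
  p = 9/32 = 0.281250: log2(p) = -1.830075, -p*log2(p) = 0.514709
  p = 15/32 = 0.468750: log2(p) = -1.093109, -p*log2(p) = 0.512395
  p = 8/32 = 0.250000: log2(p) = -2.000000, -p*log2(p) = 0.500000
H = 0.514709 + 0.512395 + 0.500000 = 1.527104

H = 1.5271 bits/symbol


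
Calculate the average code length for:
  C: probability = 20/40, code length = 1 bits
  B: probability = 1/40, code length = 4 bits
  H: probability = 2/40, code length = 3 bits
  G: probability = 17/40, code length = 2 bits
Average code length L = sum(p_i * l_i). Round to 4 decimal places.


Weighted contributions p_i * l_i:
  C: (20/40) * 1 = 20/40
  B: (1/40) * 4 = 4/40
  H: (2/40) * 3 = 6/40
  G: (17/40) * 2 = 34/40
Sum = (20 + 4 + 6 + 34)/40 = 64/40

L = 64/40 = 1.6000 bits/symbol


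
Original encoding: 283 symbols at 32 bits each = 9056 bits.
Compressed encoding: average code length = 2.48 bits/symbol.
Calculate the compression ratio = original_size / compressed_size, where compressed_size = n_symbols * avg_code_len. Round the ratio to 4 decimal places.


original_size = n_symbols * orig_bits = 283 * 32 = 9056 bits
compressed_size = n_symbols * avg_code_len = 283 * 2.48 = 701.84 bits
ratio = original_size / compressed_size = 9056 / 701.84 = 12.9032

Compression ratio = 12.9032


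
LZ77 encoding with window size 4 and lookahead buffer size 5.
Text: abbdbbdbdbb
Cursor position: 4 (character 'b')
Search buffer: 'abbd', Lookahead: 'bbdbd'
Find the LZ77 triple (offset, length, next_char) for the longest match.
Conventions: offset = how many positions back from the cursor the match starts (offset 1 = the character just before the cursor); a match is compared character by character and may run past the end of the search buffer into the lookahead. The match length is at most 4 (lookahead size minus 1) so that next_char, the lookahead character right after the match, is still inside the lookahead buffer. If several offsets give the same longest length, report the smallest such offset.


Try each offset into the search buffer:
  offset=1 (pos 3, char 'd'): match length 0
  offset=2 (pos 2, char 'b'): match length 1
  offset=3 (pos 1, char 'b'): match length 4
  offset=4 (pos 0, char 'a'): match length 0
Longest match has length 4 at offset 3.
next_char = character at position 4 + 4 = 8 -> 'd'

Best match: offset=3, length=4 (matching 'bbdb' starting at position 1)
LZ77 triple: (3, 4, 'd')


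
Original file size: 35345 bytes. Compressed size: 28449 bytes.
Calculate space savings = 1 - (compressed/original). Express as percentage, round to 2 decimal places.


ratio = compressed/original = 28449/35345 = 0.804895
savings = 1 - ratio = 1 - 0.804895 = 0.195105
as a percentage: 0.195105 * 100 = 19.51%

Space savings = 1 - 28449/35345 = 19.51%


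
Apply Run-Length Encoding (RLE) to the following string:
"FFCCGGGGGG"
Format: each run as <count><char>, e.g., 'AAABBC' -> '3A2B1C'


Scanning runs left to right:
  i=0: run of 'F' x 2 -> '2F'
  i=2: run of 'C' x 2 -> '2C'
  i=4: run of 'G' x 6 -> '6G'

RLE = 2F2C6G


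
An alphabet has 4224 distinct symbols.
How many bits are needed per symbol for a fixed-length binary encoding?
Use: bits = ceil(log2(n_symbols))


log2(4224) = 12.0444
Bracket: 2^12 = 4096 < 4224 <= 2^13 = 8192
So ceil(log2(4224)) = 13

bits = ceil(log2(4224)) = ceil(12.0444) = 13 bits


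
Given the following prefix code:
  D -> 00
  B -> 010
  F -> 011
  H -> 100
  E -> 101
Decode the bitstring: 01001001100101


Decoding step by step:
Bits 010 -> B
Bits 010 -> B
Bits 011 -> F
Bits 00 -> D
Bits 101 -> E


Decoded message: BBFDE


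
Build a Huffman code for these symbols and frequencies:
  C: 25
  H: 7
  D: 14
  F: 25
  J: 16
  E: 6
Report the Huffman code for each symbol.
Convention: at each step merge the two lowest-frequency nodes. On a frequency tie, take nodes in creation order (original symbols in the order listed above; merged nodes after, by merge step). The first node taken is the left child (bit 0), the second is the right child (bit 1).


Huffman tree construction:
Step 1: Merge E(6) + H(7) = 13
Step 2: Merge (E+H)(13) + D(14) = 27
Step 3: Merge J(16) + C(25) = 41
Step 4: Merge F(25) + ((E+H)+D)(27) = 52
Step 5: Merge (J+C)(41) + (F+((E+H)+D))(52) = 93
Read each symbol's code off the tree from the root (left child = 0, right child = 1).

Codes:
  C: 01 (length 2)
  H: 1101 (length 4)
  D: 111 (length 3)
  F: 10 (length 2)
  J: 00 (length 2)
  E: 1100 (length 4)
Average code length: 226/93 = 2.4301 bits/symbol


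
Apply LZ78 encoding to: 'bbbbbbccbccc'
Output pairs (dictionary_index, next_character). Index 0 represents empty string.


LZ78 encoding steps:
Dictionary: {0: ''}
Step 1: w='' (idx 0), next='b' -> output (0, 'b'), add 'b' as idx 1
Step 2: w='b' (idx 1), next='b' -> output (1, 'b'), add 'bb' as idx 2
Step 3: w='bb' (idx 2), next='b' -> output (2, 'b'), add 'bbb' as idx 3
Step 4: w='' (idx 0), next='c' -> output (0, 'c'), add 'c' as idx 4
Step 5: w='c' (idx 4), next='b' -> output (4, 'b'), add 'cb' as idx 5
Step 6: w='c' (idx 4), next='c' -> output (4, 'c'), add 'cc' as idx 6
Step 7: w='c' (idx 4), end of input -> output (4, '')


Encoded: [(0, 'b'), (1, 'b'), (2, 'b'), (0, 'c'), (4, 'b'), (4, 'c'), (4, '')]


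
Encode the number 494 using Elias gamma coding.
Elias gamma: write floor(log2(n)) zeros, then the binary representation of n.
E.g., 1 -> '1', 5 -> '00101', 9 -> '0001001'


num_bits = floor(log2(494)) + 1 = 9
leading_zeros = num_bits - 1 = 8
binary(494) = 111101110

Elias gamma(494) = '00000000' + '111101110' = 00000000111101110 (17 bits)


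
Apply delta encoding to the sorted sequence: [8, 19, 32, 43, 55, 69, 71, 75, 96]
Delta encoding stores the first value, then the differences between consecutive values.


First value: 8
Deltas:
  19 - 8 = 11
  32 - 19 = 13
  43 - 32 = 11
  55 - 43 = 12
  69 - 55 = 14
  71 - 69 = 2
  75 - 71 = 4
  96 - 75 = 21


Delta encoded: [8, 11, 13, 11, 12, 14, 2, 4, 21]


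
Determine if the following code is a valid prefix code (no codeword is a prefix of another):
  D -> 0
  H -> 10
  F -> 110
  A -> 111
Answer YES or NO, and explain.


Checking each pair (does one codeword prefix another?):
  D='0' vs H='10': no prefix
  D='0' vs F='110': no prefix
  D='0' vs A='111': no prefix
  H='10' vs D='0': no prefix
  H='10' vs F='110': no prefix
  H='10' vs A='111': no prefix
  F='110' vs D='0': no prefix
  F='110' vs H='10': no prefix
  F='110' vs A='111': no prefix
  A='111' vs D='0': no prefix
  A='111' vs H='10': no prefix
  A='111' vs F='110': no prefix
No violation found over all pairs.

YES -- this is a valid prefix code. No codeword is a prefix of any other codeword.


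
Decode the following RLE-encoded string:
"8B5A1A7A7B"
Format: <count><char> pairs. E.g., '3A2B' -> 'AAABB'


Expanding each <count><char> pair:
  8B -> 'BBBBBBBB'
  5A -> 'AAAAA'
  1A -> 'A'
  7A -> 'AAAAAAA'
  7B -> 'BBBBBBB'

Decoded = BBBBBBBBAAAAAAAAAAAAABBBBBBB


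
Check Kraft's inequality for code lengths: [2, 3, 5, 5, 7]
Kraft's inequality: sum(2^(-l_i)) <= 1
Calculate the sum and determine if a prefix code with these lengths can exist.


Sum = 2^(-2) + 2^(-3) + 2^(-5) + 2^(-5) + 2^(-7)
    = 0.25 + 0.125 + 0.03125 + 0.03125 + 0.0078125
    = 57/128 = 0.4453125
Since 0.4453125 <= 1, Kraft's inequality IS satisfied.
A prefix code with these lengths CAN exist.

Kraft sum = 0.4453125. Satisfied.


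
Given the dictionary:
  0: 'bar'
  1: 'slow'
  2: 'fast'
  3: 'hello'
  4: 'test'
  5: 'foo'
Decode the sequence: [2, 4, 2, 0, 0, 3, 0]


Look up each index in the dictionary:
  2 -> 'fast'
  4 -> 'test'
  2 -> 'fast'
  0 -> 'bar'
  0 -> 'bar'
  3 -> 'hello'
  0 -> 'bar'

Decoded: "fast test fast bar bar hello bar"


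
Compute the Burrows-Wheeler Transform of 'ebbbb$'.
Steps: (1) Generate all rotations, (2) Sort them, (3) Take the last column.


Rotations (sorted):
  0: $ebbbb -> last char: b
  1: b$ebbb -> last char: b
  2: bb$ebb -> last char: b
  3: bbb$eb -> last char: b
  4: bbbb$e -> last char: e
  5: ebbbb$ -> last char: $


BWT = bbbbe$


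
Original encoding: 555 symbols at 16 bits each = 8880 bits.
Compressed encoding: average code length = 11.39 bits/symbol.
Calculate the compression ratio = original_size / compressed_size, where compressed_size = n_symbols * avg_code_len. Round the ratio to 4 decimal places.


original_size = n_symbols * orig_bits = 555 * 16 = 8880 bits
compressed_size = n_symbols * avg_code_len = 555 * 11.39 = 6321.45 bits
ratio = original_size / compressed_size = 8880 / 6321.45 = 1.4047

Compression ratio = 1.4047


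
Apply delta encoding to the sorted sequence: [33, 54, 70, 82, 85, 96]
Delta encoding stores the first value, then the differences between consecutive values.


First value: 33
Deltas:
  54 - 33 = 21
  70 - 54 = 16
  82 - 70 = 12
  85 - 82 = 3
  96 - 85 = 11


Delta encoded: [33, 21, 16, 12, 3, 11]


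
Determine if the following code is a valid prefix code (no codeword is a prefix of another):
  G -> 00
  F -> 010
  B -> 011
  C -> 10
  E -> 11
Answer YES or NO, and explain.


Checking each pair (does one codeword prefix another?):
  G='00' vs F='010': no prefix
  G='00' vs B='011': no prefix
  G='00' vs C='10': no prefix
  G='00' vs E='11': no prefix
  F='010' vs G='00': no prefix
  F='010' vs B='011': no prefix
  F='010' vs C='10': no prefix
  F='010' vs E='11': no prefix
  B='011' vs G='00': no prefix
  B='011' vs F='010': no prefix
  B='011' vs C='10': no prefix
  B='011' vs E='11': no prefix
  C='10' vs G='00': no prefix
  C='10' vs F='010': no prefix
  C='10' vs B='011': no prefix
  C='10' vs E='11': no prefix
  E='11' vs G='00': no prefix
  E='11' vs F='010': no prefix
  E='11' vs B='011': no prefix
  E='11' vs C='10': no prefix
No violation found over all pairs.

YES -- this is a valid prefix code. No codeword is a prefix of any other codeword.


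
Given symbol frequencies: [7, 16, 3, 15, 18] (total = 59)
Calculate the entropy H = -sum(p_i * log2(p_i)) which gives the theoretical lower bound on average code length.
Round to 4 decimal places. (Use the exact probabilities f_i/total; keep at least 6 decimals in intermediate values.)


Per-symbol terms -p_i * log2(p_i) with p_i = f_i/59:
  p = 7/59 = 0.118644: log2(p) = -3.075288, -p*log2(p) = 0.364865
  p = 16/59 = 0.271186: log2(p) = -1.882643, -p*log2(p) = 0.510547
  p = 3/59 = 0.050847: log2(p) = -4.297681, -p*log2(p) = 0.218526
  p = 15/59 = 0.254237: log2(p) = -1.975752, -p*log2(p) = 0.502310
  p = 18/59 = 0.305085: log2(p) = -1.712718, -p*log2(p) = 0.522524
H = 0.364865 + 0.510547 + 0.218526 + 0.502310 + 0.522524 = 2.118772

H = 2.1188 bits/symbol


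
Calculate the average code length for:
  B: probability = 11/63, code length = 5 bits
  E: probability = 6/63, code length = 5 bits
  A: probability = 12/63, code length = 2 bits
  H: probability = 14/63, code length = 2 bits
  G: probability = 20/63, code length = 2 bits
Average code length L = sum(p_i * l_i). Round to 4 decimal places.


Weighted contributions p_i * l_i:
  B: (11/63) * 5 = 55/63
  E: (6/63) * 5 = 30/63
  A: (12/63) * 2 = 24/63
  H: (14/63) * 2 = 28/63
  G: (20/63) * 2 = 40/63
Sum = (55 + 30 + 24 + 28 + 40)/63 = 177/63

L = 177/63 = 2.8095 bits/symbol


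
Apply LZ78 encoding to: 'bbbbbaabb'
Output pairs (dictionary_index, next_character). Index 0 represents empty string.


LZ78 encoding steps:
Dictionary: {0: ''}
Step 1: w='' (idx 0), next='b' -> output (0, 'b'), add 'b' as idx 1
Step 2: w='b' (idx 1), next='b' -> output (1, 'b'), add 'bb' as idx 2
Step 3: w='bb' (idx 2), next='a' -> output (2, 'a'), add 'bba' as idx 3
Step 4: w='' (idx 0), next='a' -> output (0, 'a'), add 'a' as idx 4
Step 5: w='bb' (idx 2), end of input -> output (2, '')


Encoded: [(0, 'b'), (1, 'b'), (2, 'a'), (0, 'a'), (2, '')]


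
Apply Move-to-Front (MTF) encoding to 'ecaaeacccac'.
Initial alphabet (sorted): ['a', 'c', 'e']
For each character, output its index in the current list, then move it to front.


MTF encoding:
'e': index 2 in ['a', 'c', 'e'] -> ['e', 'a', 'c']
'c': index 2 in ['e', 'a', 'c'] -> ['c', 'e', 'a']
'a': index 2 in ['c', 'e', 'a'] -> ['a', 'c', 'e']
'a': index 0 in ['a', 'c', 'e'] -> ['a', 'c', 'e']
'e': index 2 in ['a', 'c', 'e'] -> ['e', 'a', 'c']
'a': index 1 in ['e', 'a', 'c'] -> ['a', 'e', 'c']
'c': index 2 in ['a', 'e', 'c'] -> ['c', 'a', 'e']
'c': index 0 in ['c', 'a', 'e'] -> ['c', 'a', 'e']
'c': index 0 in ['c', 'a', 'e'] -> ['c', 'a', 'e']
'a': index 1 in ['c', 'a', 'e'] -> ['a', 'c', 'e']
'c': index 1 in ['a', 'c', 'e'] -> ['c', 'a', 'e']


Output: [2, 2, 2, 0, 2, 1, 2, 0, 0, 1, 1]


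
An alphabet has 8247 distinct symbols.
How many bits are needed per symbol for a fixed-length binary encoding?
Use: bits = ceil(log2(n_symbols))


log2(8247) = 13.0097
Bracket: 2^13 = 8192 < 8247 <= 2^14 = 16384
So ceil(log2(8247)) = 14

bits = ceil(log2(8247)) = ceil(13.0097) = 14 bits


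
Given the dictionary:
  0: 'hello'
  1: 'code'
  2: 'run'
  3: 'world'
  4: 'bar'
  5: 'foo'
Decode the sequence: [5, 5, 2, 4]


Look up each index in the dictionary:
  5 -> 'foo'
  5 -> 'foo'
  2 -> 'run'
  4 -> 'bar'

Decoded: "foo foo run bar"


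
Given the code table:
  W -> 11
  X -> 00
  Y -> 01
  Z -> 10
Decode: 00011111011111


Decoding:
00 -> X
01 -> Y
11 -> W
11 -> W
01 -> Y
11 -> W
11 -> W


Result: XYWWYWW


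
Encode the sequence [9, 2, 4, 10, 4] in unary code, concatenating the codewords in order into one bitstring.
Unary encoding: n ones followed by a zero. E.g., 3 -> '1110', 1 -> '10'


Encode each number as n ones followed by a terminating 0:
  9 -> 1111111110 (10 bits)
  2 -> 110 (3 bits)
  4 -> 11110 (5 bits)
  10 -> 11111111110 (11 bits)
  4 -> 11110 (5 bits)
Total length = 10 + 3 + 5 + 11 + 5 = 34 bits.

Unary([9, 2, 4, 10, 4]) = 1111111110110111101111111111011110 (34 bits)


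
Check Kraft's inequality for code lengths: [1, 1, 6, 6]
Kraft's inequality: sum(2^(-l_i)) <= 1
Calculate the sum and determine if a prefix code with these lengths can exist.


Sum = 2^(-1) + 2^(-1) + 2^(-6) + 2^(-6)
    = 0.5 + 0.5 + 0.015625 + 0.015625
    = 66/64 = 1.03125
Since 1.03125 > 1, Kraft's inequality is NOT satisfied.
A prefix code with these lengths CANNOT exist.

Kraft sum = 1.03125. Not satisfied.


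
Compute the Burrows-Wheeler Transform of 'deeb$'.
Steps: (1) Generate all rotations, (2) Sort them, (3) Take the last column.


Rotations (sorted):
  0: $deeb -> last char: b
  1: b$dee -> last char: e
  2: deeb$ -> last char: $
  3: eb$de -> last char: e
  4: eeb$d -> last char: d


BWT = be$ed


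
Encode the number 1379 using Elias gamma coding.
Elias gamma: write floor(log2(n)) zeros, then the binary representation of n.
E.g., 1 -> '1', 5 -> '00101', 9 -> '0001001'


num_bits = floor(log2(1379)) + 1 = 11
leading_zeros = num_bits - 1 = 10
binary(1379) = 10101100011

Elias gamma(1379) = '0000000000' + '10101100011' = 000000000010101100011 (21 bits)


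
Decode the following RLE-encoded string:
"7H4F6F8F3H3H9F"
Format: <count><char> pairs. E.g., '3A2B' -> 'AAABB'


Expanding each <count><char> pair:
  7H -> 'HHHHHHH'
  4F -> 'FFFF'
  6F -> 'FFFFFF'
  8F -> 'FFFFFFFF'
  3H -> 'HHH'
  3H -> 'HHH'
  9F -> 'FFFFFFFFF'

Decoded = HHHHHHHFFFFFFFFFFFFFFFFFFHHHHHHFFFFFFFFF


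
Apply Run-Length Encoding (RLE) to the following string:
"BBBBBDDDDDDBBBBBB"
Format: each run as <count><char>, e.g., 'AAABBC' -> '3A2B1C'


Scanning runs left to right:
  i=0: run of 'B' x 5 -> '5B'
  i=5: run of 'D' x 6 -> '6D'
  i=11: run of 'B' x 6 -> '6B'

RLE = 5B6D6B


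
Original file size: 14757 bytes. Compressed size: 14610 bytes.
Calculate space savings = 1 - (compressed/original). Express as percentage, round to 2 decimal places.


ratio = compressed/original = 14610/14757 = 0.990039
savings = 1 - ratio = 1 - 0.990039 = 0.009961
as a percentage: 0.009961 * 100 = 1.0%

Space savings = 1 - 14610/14757 = 1.0%


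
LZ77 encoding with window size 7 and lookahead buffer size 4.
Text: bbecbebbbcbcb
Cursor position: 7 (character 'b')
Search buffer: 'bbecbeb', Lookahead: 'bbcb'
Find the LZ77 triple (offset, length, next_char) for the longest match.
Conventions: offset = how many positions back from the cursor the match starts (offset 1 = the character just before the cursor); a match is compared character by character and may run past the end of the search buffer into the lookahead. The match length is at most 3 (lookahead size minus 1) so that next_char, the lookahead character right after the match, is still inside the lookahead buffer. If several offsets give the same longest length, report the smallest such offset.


Try each offset into the search buffer:
  offset=1 (pos 6, char 'b'): match length 2
  offset=2 (pos 5, char 'e'): match length 0
  offset=3 (pos 4, char 'b'): match length 1
  offset=4 (pos 3, char 'c'): match length 0
  offset=5 (pos 2, char 'e'): match length 0
  offset=6 (pos 1, char 'b'): match length 1
  offset=7 (pos 0, char 'b'): match length 2
Longest match has length 2, found at offsets 1, 7; take the smallest, offset 1.
next_char = character at position 7 + 2 = 9 -> 'c'

Best match: offset=1, length=2 (matching 'bb' starting at position 6)
LZ77 triple: (1, 2, 'c')


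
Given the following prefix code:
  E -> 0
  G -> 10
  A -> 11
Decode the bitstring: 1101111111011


Decoding step by step:
Bits 11 -> A
Bits 0 -> E
Bits 11 -> A
Bits 11 -> A
Bits 11 -> A
Bits 10 -> G
Bits 11 -> A


Decoded message: AEAAAGA


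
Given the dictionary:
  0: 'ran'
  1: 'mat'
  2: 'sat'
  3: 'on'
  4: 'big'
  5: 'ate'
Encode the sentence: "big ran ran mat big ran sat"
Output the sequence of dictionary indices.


Look up each word in the dictionary:
  'big' -> 4
  'ran' -> 0
  'ran' -> 0
  'mat' -> 1
  'big' -> 4
  'ran' -> 0
  'sat' -> 2

Encoded: [4, 0, 0, 1, 4, 0, 2]


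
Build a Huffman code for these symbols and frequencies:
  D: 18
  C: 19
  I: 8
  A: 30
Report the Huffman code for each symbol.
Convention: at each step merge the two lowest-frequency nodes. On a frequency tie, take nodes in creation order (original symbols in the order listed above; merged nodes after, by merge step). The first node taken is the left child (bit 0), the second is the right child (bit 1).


Huffman tree construction:
Step 1: Merge I(8) + D(18) = 26
Step 2: Merge C(19) + (I+D)(26) = 45
Step 3: Merge A(30) + (C+(I+D))(45) = 75
Read each symbol's code off the tree from the root (left child = 0, right child = 1).

Codes:
  D: 111 (length 3)
  C: 10 (length 2)
  I: 110 (length 3)
  A: 0 (length 1)
Average code length: 146/75 = 1.9467 bits/symbol


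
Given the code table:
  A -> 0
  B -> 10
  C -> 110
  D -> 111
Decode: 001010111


Decoding:
0 -> A
0 -> A
10 -> B
10 -> B
111 -> D


Result: AABBD


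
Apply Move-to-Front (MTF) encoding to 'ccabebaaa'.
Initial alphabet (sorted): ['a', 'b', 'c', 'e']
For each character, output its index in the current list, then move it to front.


MTF encoding:
'c': index 2 in ['a', 'b', 'c', 'e'] -> ['c', 'a', 'b', 'e']
'c': index 0 in ['c', 'a', 'b', 'e'] -> ['c', 'a', 'b', 'e']
'a': index 1 in ['c', 'a', 'b', 'e'] -> ['a', 'c', 'b', 'e']
'b': index 2 in ['a', 'c', 'b', 'e'] -> ['b', 'a', 'c', 'e']
'e': index 3 in ['b', 'a', 'c', 'e'] -> ['e', 'b', 'a', 'c']
'b': index 1 in ['e', 'b', 'a', 'c'] -> ['b', 'e', 'a', 'c']
'a': index 2 in ['b', 'e', 'a', 'c'] -> ['a', 'b', 'e', 'c']
'a': index 0 in ['a', 'b', 'e', 'c'] -> ['a', 'b', 'e', 'c']
'a': index 0 in ['a', 'b', 'e', 'c'] -> ['a', 'b', 'e', 'c']


Output: [2, 0, 1, 2, 3, 1, 2, 0, 0]


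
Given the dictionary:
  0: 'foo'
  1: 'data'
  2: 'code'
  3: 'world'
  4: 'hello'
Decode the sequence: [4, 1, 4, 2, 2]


Look up each index in the dictionary:
  4 -> 'hello'
  1 -> 'data'
  4 -> 'hello'
  2 -> 'code'
  2 -> 'code'

Decoded: "hello data hello code code"


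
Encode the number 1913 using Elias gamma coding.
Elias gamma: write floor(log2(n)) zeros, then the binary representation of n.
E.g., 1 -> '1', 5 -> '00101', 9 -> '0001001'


num_bits = floor(log2(1913)) + 1 = 11
leading_zeros = num_bits - 1 = 10
binary(1913) = 11101111001

Elias gamma(1913) = '0000000000' + '11101111001' = 000000000011101111001 (21 bits)


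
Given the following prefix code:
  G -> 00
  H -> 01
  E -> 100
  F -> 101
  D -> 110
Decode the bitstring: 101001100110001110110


Decoding step by step:
Bits 101 -> F
Bits 00 -> G
Bits 110 -> D
Bits 01 -> H
Bits 100 -> E
Bits 01 -> H
Bits 110 -> D
Bits 110 -> D


Decoded message: FGDHEHDD


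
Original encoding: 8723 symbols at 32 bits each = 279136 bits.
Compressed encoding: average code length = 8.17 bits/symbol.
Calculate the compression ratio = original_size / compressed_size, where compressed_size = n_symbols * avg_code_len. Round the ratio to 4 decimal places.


original_size = n_symbols * orig_bits = 8723 * 32 = 279136 bits
compressed_size = n_symbols * avg_code_len = 8723 * 8.17 = 71266.91 bits
ratio = original_size / compressed_size = 279136 / 71266.91 = 3.9168

Compression ratio = 3.9168


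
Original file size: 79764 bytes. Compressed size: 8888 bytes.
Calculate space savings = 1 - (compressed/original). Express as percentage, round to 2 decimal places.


ratio = compressed/original = 8888/79764 = 0.111429
savings = 1 - ratio = 1 - 0.111429 = 0.888571
as a percentage: 0.888571 * 100 = 88.86%

Space savings = 1 - 8888/79764 = 88.86%


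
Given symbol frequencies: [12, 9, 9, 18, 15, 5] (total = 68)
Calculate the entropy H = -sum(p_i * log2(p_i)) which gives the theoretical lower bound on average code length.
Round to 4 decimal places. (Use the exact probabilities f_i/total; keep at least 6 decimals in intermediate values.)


Per-symbol terms -p_i * log2(p_i) with p_i = f_i/68:
  p = 12/68 = 0.176471: log2(p) = -2.502500, -p*log2(p) = 0.441618
  p = 9/68 = 0.132353: log2(p) = -2.917538, -p*log2(p) = 0.386145
  p = 9/68 = 0.132353: log2(p) = -2.917538, -p*log2(p) = 0.386145
  p = 18/68 = 0.264706: log2(p) = -1.917538, -p*log2(p) = 0.507584
  p = 15/68 = 0.220588: log2(p) = -2.180572, -p*log2(p) = 0.481009
  p = 5/68 = 0.073529: log2(p) = -3.765535, -p*log2(p) = 0.276878
H = 0.441618 + 0.386145 + 0.386145 + 0.507584 + 0.481009 + 0.276878 = 2.479379

H = 2.4794 bits/symbol


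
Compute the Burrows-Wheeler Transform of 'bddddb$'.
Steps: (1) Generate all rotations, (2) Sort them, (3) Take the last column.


Rotations (sorted):
  0: $bddddb -> last char: b
  1: b$bdddd -> last char: d
  2: bddddb$ -> last char: $
  3: db$bddd -> last char: d
  4: ddb$bdd -> last char: d
  5: dddb$bd -> last char: d
  6: ddddb$b -> last char: b


BWT = bd$dddb


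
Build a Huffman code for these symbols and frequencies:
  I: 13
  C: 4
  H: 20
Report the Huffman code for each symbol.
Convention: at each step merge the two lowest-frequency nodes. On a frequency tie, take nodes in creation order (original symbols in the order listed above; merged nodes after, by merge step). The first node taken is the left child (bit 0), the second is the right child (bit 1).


Huffman tree construction:
Step 1: Merge C(4) + I(13) = 17
Step 2: Merge (C+I)(17) + H(20) = 37
Read each symbol's code off the tree from the root (left child = 0, right child = 1).

Codes:
  I: 01 (length 2)
  C: 00 (length 2)
  H: 1 (length 1)
Average code length: 54/37 = 1.4595 bits/symbol


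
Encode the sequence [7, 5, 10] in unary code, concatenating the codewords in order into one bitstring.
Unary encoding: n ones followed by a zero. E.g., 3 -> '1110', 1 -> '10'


Encode each number as n ones followed by a terminating 0:
  7 -> 11111110 (8 bits)
  5 -> 111110 (6 bits)
  10 -> 11111111110 (11 bits)
Total length = 8 + 6 + 11 = 25 bits.

Unary([7, 5, 10]) = 1111111011111011111111110 (25 bits)


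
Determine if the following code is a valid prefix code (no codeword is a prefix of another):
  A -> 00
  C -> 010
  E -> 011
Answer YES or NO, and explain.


Checking each pair (does one codeword prefix another?):
  A='00' vs C='010': no prefix
  A='00' vs E='011': no prefix
  C='010' vs A='00': no prefix
  C='010' vs E='011': no prefix
  E='011' vs A='00': no prefix
  E='011' vs C='010': no prefix
No violation found over all pairs.

YES -- this is a valid prefix code. No codeword is a prefix of any other codeword.


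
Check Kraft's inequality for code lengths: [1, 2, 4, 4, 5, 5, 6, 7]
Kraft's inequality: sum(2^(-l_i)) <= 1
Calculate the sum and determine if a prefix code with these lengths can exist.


Sum = 2^(-1) + 2^(-2) + 2^(-4) + 2^(-4) + 2^(-5) + 2^(-5) + 2^(-6) + 2^(-7)
    = 0.5 + 0.25 + 0.0625 + 0.0625 + 0.03125 + 0.03125 + 0.015625 + 0.0078125
    = 123/128 = 0.9609375
Since 0.9609375 <= 1, Kraft's inequality IS satisfied.
A prefix code with these lengths CAN exist.

Kraft sum = 0.9609375. Satisfied.


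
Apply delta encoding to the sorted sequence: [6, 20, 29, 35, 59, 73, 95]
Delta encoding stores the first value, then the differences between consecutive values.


First value: 6
Deltas:
  20 - 6 = 14
  29 - 20 = 9
  35 - 29 = 6
  59 - 35 = 24
  73 - 59 = 14
  95 - 73 = 22


Delta encoded: [6, 14, 9, 6, 24, 14, 22]


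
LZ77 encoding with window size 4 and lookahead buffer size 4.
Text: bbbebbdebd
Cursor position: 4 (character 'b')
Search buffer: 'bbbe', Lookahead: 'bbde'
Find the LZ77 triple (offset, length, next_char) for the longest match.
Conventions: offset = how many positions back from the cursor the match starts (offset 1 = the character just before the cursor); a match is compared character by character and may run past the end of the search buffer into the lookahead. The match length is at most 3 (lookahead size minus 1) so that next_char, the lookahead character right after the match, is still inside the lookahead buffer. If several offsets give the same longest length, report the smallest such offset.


Try each offset into the search buffer:
  offset=1 (pos 3, char 'e'): match length 0
  offset=2 (pos 2, char 'b'): match length 1
  offset=3 (pos 1, char 'b'): match length 2
  offset=4 (pos 0, char 'b'): match length 2
Longest match has length 2, found at offsets 3, 4; take the smallest, offset 3.
next_char = character at position 4 + 2 = 6 -> 'd'

Best match: offset=3, length=2 (matching 'bb' starting at position 1)
LZ77 triple: (3, 2, 'd')


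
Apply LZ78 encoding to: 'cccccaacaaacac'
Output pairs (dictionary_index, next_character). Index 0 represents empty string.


LZ78 encoding steps:
Dictionary: {0: ''}
Step 1: w='' (idx 0), next='c' -> output (0, 'c'), add 'c' as idx 1
Step 2: w='c' (idx 1), next='c' -> output (1, 'c'), add 'cc' as idx 2
Step 3: w='cc' (idx 2), next='a' -> output (2, 'a'), add 'cca' as idx 3
Step 4: w='' (idx 0), next='a' -> output (0, 'a'), add 'a' as idx 4
Step 5: w='c' (idx 1), next='a' -> output (1, 'a'), add 'ca' as idx 5
Step 6: w='a' (idx 4), next='a' -> output (4, 'a'), add 'aa' as idx 6
Step 7: w='ca' (idx 5), next='c' -> output (5, 'c'), add 'cac' as idx 7


Encoded: [(0, 'c'), (1, 'c'), (2, 'a'), (0, 'a'), (1, 'a'), (4, 'a'), (5, 'c')]


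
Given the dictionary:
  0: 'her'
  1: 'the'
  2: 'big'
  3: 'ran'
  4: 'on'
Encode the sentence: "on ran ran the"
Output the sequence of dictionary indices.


Look up each word in the dictionary:
  'on' -> 4
  'ran' -> 3
  'ran' -> 3
  'the' -> 1

Encoded: [4, 3, 3, 1]


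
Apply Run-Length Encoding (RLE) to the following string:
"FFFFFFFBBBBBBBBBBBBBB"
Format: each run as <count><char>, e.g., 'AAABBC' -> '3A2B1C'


Scanning runs left to right:
  i=0: run of 'F' x 7 -> '7F'
  i=7: run of 'B' x 14 -> '14B'

RLE = 7F14B


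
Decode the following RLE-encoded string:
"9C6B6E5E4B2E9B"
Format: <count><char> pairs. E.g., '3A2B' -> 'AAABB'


Expanding each <count><char> pair:
  9C -> 'CCCCCCCCC'
  6B -> 'BBBBBB'
  6E -> 'EEEEEE'
  5E -> 'EEEEE'
  4B -> 'BBBB'
  2E -> 'EE'
  9B -> 'BBBBBBBBB'

Decoded = CCCCCCCCCBBBBBBEEEEEEEEEEEBBBBEEBBBBBBBBB


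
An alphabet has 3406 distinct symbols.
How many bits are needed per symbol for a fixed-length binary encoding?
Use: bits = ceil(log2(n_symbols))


log2(3406) = 11.7339
Bracket: 2^11 = 2048 < 3406 <= 2^12 = 4096
So ceil(log2(3406)) = 12

bits = ceil(log2(3406)) = ceil(11.7339) = 12 bits


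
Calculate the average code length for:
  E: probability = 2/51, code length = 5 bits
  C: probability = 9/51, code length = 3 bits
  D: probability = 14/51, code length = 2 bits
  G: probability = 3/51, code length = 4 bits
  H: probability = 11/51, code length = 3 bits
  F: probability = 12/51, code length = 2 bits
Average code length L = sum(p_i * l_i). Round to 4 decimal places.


Weighted contributions p_i * l_i:
  E: (2/51) * 5 = 10/51
  C: (9/51) * 3 = 27/51
  D: (14/51) * 2 = 28/51
  G: (3/51) * 4 = 12/51
  H: (11/51) * 3 = 33/51
  F: (12/51) * 2 = 24/51
Sum = (10 + 27 + 28 + 12 + 33 + 24)/51 = 134/51

L = 134/51 = 2.6275 bits/symbol


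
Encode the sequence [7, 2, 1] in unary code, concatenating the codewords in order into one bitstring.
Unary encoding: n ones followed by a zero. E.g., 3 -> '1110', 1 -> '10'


Encode each number as n ones followed by a terminating 0:
  7 -> 11111110 (8 bits)
  2 -> 110 (3 bits)
  1 -> 10 (2 bits)
Total length = 8 + 3 + 2 = 13 bits.

Unary([7, 2, 1]) = 1111111011010 (13 bits)


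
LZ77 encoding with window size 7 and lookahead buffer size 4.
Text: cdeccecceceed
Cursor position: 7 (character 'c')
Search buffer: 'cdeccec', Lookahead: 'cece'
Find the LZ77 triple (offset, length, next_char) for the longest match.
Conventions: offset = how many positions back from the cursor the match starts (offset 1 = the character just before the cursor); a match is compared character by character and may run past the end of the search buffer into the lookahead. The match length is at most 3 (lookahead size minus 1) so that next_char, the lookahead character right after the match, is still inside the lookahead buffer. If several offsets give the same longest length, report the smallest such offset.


Try each offset into the search buffer:
  offset=1 (pos 6, char 'c'): match length 1
  offset=2 (pos 5, char 'e'): match length 0
  offset=3 (pos 4, char 'c'): match length 3
  offset=4 (pos 3, char 'c'): match length 1
  offset=5 (pos 2, char 'e'): match length 0
  offset=6 (pos 1, char 'd'): match length 0
  offset=7 (pos 0, char 'c'): match length 1
Longest match has length 3 at offset 3.
next_char = character at position 7 + 3 = 10 -> 'e'

Best match: offset=3, length=3 (matching 'cec' starting at position 4)
LZ77 triple: (3, 3, 'e')
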